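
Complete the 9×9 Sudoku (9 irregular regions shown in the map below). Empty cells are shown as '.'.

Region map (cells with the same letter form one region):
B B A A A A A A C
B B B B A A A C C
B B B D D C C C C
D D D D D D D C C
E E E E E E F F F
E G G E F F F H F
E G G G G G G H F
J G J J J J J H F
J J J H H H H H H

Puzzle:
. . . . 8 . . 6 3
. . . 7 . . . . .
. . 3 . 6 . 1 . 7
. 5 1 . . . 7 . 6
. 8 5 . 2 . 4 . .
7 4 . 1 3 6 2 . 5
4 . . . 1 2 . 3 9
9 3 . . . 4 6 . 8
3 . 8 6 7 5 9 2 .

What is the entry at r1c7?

r1c7 = 5: row 1 has {3,6,8}; col 7 has {1,2,4,6,7,9}; region has {6,8} → only 5 remains.

5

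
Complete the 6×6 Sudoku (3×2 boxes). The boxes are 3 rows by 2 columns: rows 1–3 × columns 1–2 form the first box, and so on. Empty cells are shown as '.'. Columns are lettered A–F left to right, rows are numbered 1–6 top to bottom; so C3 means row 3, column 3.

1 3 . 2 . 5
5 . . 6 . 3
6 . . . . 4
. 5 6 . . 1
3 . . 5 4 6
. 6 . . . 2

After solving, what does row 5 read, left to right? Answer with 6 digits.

312546

C1 = 4 (sole candidate).
E1 = 6 (sole candidate).
C2 = 1 (sole candidate).
E2 = 2 (sole candidate).
B3 = 2 (sole candidate).
D3 = 3 (sole candidate).
E3 = 1 (sole candidate).
D4 = 4 (sole candidate).
E4 = 3 (sole candidate).
B5 = 1: row 5 has {3,4,5,6}; col 2 has {2,3,5,6}; box has {3,5,6} → only 1 remains.
C5 = 2: row 5 has {1,3,4,5,6}; col 3 has {1,4,6}; box has {4,5,6} → only 2 remains.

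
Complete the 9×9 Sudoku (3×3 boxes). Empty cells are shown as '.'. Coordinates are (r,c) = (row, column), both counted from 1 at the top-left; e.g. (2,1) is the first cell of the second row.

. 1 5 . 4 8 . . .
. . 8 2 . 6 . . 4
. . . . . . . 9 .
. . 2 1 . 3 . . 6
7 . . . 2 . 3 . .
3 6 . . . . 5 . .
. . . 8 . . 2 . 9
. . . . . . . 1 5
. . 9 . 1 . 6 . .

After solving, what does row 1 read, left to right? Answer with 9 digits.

(1,7) = 7: row 1 has {1,4,5,8}; col 7 has {2,3,5,6}; box has {4,9} → only 7 remains.
(2,1) = 9: row 2 has {2,4,6,8}; col 1 has {3,7}; box has {1,5,8} → only 9 remains.
(2,7) = 1: row 2 has {2,4,6,8,9}; col 7 has {2,3,5,6,7}; box has {4,7,9} → only 1 remains.
(3,7) = 8: row 3 has {9}; col 7 has {1,2,3,5,6,7}; box has {1,4,7,9} → only 8 remains.
(8,7) = 4: row 8 has {1,5}; col 7 has {1,2,3,5,6,7,8}; box has {1,2,5,6,9} → only 4 remains.
(4,7) = 9: row 4 has {1,2,3,6}; col 7 has {1,2,3,4,5,6,7,8}; box has {3,5,6} → only 9 remains.
(1,4) = 9: in row 1, 9 can only go here (every other open cell in that row sees a 9).
(3,6) = 1: in row 3, 1 can only go here (every other open cell in that row sees a 1).
(5,4) = 6: in row 5, 6 can only go here (every other open cell in that row sees a 6).
(7,1) = 1: in column 1, 1 can only go here (every other open cell in that column sees a 1).
(5,2) = 9: in column 2, 9 can only go here (every other open cell in that column sees a 9).
(5,6) = 5: in row 5, 5 can only go here (every other open cell in that row sees a 5).
(2,8) = 5: in column 8, 5 can only go here (every other open cell in that column sees a 5).
(1,8) = 6: in column 8, 6 can only go here (every other open cell in that column sees a 6).
(1,1) = 2: row 1 has {1,4,5,6,7,8,9}; col 1 has {1,3,7,9}; box has {1,5,8,9} → only 2 remains.
(1,9) = 3: row 1 has {1,2,4,5,6,7,8,9}; col 9 has {4,5,6,9}; box has {1,4,5,6,7,8,9} → only 3 remains.

215948763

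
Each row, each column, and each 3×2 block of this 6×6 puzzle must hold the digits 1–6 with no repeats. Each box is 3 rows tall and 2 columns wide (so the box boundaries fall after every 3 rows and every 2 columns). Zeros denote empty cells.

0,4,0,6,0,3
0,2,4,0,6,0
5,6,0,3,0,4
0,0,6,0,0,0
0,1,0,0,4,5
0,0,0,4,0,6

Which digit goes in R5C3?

R1C1 = 1 (sole candidate).
R2C1 = 3 (sole candidate).
R2C6 = 1 (sole candidate).
R3C5 = 2 (sole candidate).
R4C6 = 2 (sole candidate).
R5C4 = 2 (sole candidate).
R6C1 = 2 (sole candidate).
R1C5 = 5 (sole candidate).
R2C4 = 5 (sole candidate).
R3C3 = 1 (sole candidate).
R4C1 = 4 (sole candidate).
R4C4 = 1 (sole candidate).
R4C5 = 3 (sole candidate).
R5C1 = 6 (sole candidate).
R5C3 = 3: row 5 has {1,2,4,5,6}; col 3 has {1,4,6}; box has {1,2,4,6} → only 3 remains.

3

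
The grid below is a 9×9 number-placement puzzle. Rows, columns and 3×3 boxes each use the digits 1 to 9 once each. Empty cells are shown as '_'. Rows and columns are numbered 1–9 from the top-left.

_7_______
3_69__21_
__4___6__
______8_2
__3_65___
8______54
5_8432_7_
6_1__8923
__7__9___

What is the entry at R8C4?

R5C8 = 9: row 5 has {3,5,6}; col 8 has {1,2,5,7}; box has {2,4,5,8} → only 9 remains.
R7C2 = 9: row 7 has {2,3,4,5,7,8}; col 2 has {7}; box has {1,5,6,7,8} → only 9 remains.
R7C7 = 1: row 7 has {2,3,4,5,7,8,9}; col 7 has {2,6,8,9}; box has {2,3,7,9} → only 1 remains.
R7C9 = 6: row 7 has {1,2,3,4,5,7,8,9}; col 9 has {2,3,4}; box has {1,2,3,7,9} → only 6 remains.
R8C2 = 4: row 8 has {1,2,3,6,8,9}; col 2 has {7,9}; box has {1,5,6,7,8,9} → only 4 remains.
R9C1 = 2: row 9 has {7,9}; col 1 has {3,5,6,8}; box has {1,4,5,6,7,8,9} → only 2 remains.
R9C2 = 3: row 9 has {2,7,9}; col 2 has {4,7,9}; box has {1,2,4,5,6,7,8,9} → only 3 remains.
R5C7 = 7: row 5 has {3,5,6,9}; col 7 has {1,2,6,8,9}; box has {2,4,5,8,9} → only 7 remains.
R5C9 = 1: row 5 has {3,5,6,7,9}; col 9 has {2,3,4,6}; box has {2,4,5,7,8,9} → only 1 remains.
R6C7 = 3: row 6 has {4,5,8}; col 7 has {1,2,6,7,8,9}; box has {1,2,4,5,7,8,9} → only 3 remains.
R4C8 = 6: row 4 has {2,8}; col 8 has {1,2,5,7,9}; box has {1,2,3,4,5,7,8,9} → only 6 remains.
R5C1 = 4: row 5 has {1,3,5,6,7,9}; col 1 has {2,3,5,6,8}; box has {3,8} → only 4 remains.
R5C2 = 2: row 5 has {1,3,4,5,6,7,9}; col 2 has {3,4,7,9}; box has {3,4,8} → only 2 remains.
R5C4 = 8: row 5 has {1,2,3,4,5,6,7,9}; col 4 has {4,9}; box has {5,6} → only 8 remains.
R6C3 = 9: row 6 has {3,4,5,8}; col 3 has {1,3,4,6,7,8}; box has {2,3,4,8} → only 9 remains.
R4C3 = 5: row 4 has {2,6,8}; col 3 has {1,3,4,6,7,8,9}; box has {2,3,4,8,9} → only 5 remains.
R1C3 = 2: row 1 has {7}; col 3 has {1,3,4,5,6,7,8,9}; box has {3,4,6,7} → only 2 remains.
R4C2 = 1: row 4 has {2,5,6,8}; col 2 has {2,3,4,7,9}; box has {2,3,4,5,8,9} → only 1 remains.
R6C2 = 6: row 6 has {3,4,5,8,9}; col 2 has {1,2,3,4,7,9}; box has {1,2,3,4,5,8,9} → only 6 remains.
R4C1 = 7: row 4 has {1,2,5,6,8}; col 1 has {2,3,4,5,6,8}; box has {1,2,3,4,5,6,8,9} → only 7 remains.
R4C4 = 3: row 4 has {1,2,5,6,7,8}; col 4 has {4,8,9}; box has {5,6,8} → only 3 remains.
R4C6 = 4: row 4 has {1,2,3,5,6,7,8}; col 6 has {2,5,8,9}; box has {3,5,6,8} → only 4 remains.
R2C6 = 7: row 2 has {1,2,3,6,9}; col 6 has {2,4,5,8,9}; box has {9} → only 7 remains.
R4C5 = 9: row 4 has {1,2,3,4,5,6,7,8}; col 5 has {3,6}; box has {3,4,5,6,8} → only 9 remains.
R6C6 = 1: row 6 has {3,4,5,6,8,9}; col 6 has {2,4,5,7,8,9}; box has {3,4,5,6,8,9} → only 1 remains.
R3C6 = 3: row 3 has {4,6}; col 6 has {1,2,4,5,7,8,9}; box has {7,9} → only 3 remains.
R3C8 = 8: row 3 has {3,4,6}; col 8 has {1,2,5,6,7,9}; box has {1,2,6} → only 8 remains.
R9C8 = 4: row 9 has {2,3,7,9}; col 8 has {1,2,5,6,7,8,9}; box has {1,2,3,6,7,9} → only 4 remains.
R1C6 = 6: row 1 has {2,7}; col 6 has {1,2,3,4,5,7,8,9}; box has {3,7,9} → only 6 remains.
R1C8 = 3: row 1 has {2,6,7}; col 8 has {1,2,4,5,6,7,8,9}; box has {1,2,6,8} → only 3 remains.
R2C9 = 5: row 2 has {1,2,3,6,7,9}; col 9 has {1,2,3,4,6}; box has {1,2,3,6,8} → only 5 remains.
R3C2 = 5: row 3 has {3,4,6,8}; col 2 has {1,2,3,4,6,7,9}; box has {2,3,4,6,7} → only 5 remains.
R9C7 = 5: row 9 has {2,3,4,7,9}; col 7 has {1,2,3,6,7,8,9}; box has {1,2,3,4,6,7,9} → only 5 remains.
R9C9 = 8: row 9 has {2,3,4,5,7,9}; col 9 has {1,2,3,4,5,6}; box has {1,2,3,4,5,6,7,9} → only 8 remains.
R1C7 = 4: row 1 has {2,3,6,7}; col 7 has {1,2,3,5,6,7,8,9}; box has {1,2,3,5,6,8} → only 4 remains.
R1C9 = 9: row 1 has {2,3,4,6,7}; col 9 has {1,2,3,4,5,6,8}; box has {1,2,3,4,5,6,8} → only 9 remains.
R2C2 = 8: row 2 has {1,2,3,5,6,7,9}; col 2 has {1,2,3,4,5,6,7,9}; box has {2,3,4,5,6,7} → only 8 remains.
R2C5 = 4: row 2 has {1,2,3,5,6,7,8,9}; col 5 has {3,6,9}; box has {3,6,7,9} → only 4 remains.
R3C9 = 7: row 3 has {3,4,5,6,8}; col 9 has {1,2,3,4,5,6,8,9}; box has {1,2,3,4,5,6,8,9} → only 7 remains.
R9C5 = 1: row 9 has {2,3,4,5,7,8,9}; col 5 has {3,4,6,9}; box has {2,3,4,8,9} → only 1 remains.
R1C1 = 1: row 1 has {2,3,4,6,7,9}; col 1 has {2,3,4,5,6,7,8}; box has {2,3,4,5,6,7,8} → only 1 remains.
R1C4 = 5: row 1 has {1,2,3,4,6,7,9}; col 4 has {3,4,8,9}; box has {3,4,6,7,9} → only 5 remains.
R1C5 = 8: row 1 has {1,2,3,4,5,6,7,9}; col 5 has {1,3,4,6,9}; box has {3,4,5,6,7,9} → only 8 remains.
R3C1 = 9: row 3 has {3,4,5,6,7,8}; col 1 has {1,2,3,4,5,6,7,8}; box has {1,2,3,4,5,6,7,8} → only 9 remains.
R3C5 = 2: row 3 has {3,4,5,6,7,8,9}; col 5 has {1,3,4,6,8,9}; box has {3,4,5,6,7,8,9} → only 2 remains.
R6C5 = 7: row 6 has {1,3,4,5,6,8,9}; col 5 has {1,2,3,4,6,8,9}; box has {1,3,4,5,6,8,9} → only 7 remains.
R8C4 = 7: row 8 has {1,2,3,4,6,8,9}; col 4 has {3,4,5,8,9}; box has {1,2,3,4,8,9} → only 7 remains.

7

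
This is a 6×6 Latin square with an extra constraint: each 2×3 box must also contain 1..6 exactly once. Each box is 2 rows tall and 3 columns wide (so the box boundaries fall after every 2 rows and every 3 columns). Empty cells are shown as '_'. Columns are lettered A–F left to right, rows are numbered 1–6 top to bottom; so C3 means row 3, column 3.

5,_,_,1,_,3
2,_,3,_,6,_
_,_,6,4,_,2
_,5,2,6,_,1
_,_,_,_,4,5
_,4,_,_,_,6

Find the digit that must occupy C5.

1

B1 = 6: row 1 has {1,3,5}; col 2 has {4,5}; box has {2,3,5} → only 6 remains.
C1 = 4: row 1 has {1,3,5,6}; col 3 has {2,3,6}; box has {2,3,5,6} → only 4 remains.
E1 = 2: row 1 has {1,3,4,5,6}; col 5 has {4,6}; box has {1,3,6} → only 2 remains.
B2 = 1: row 2 has {2,3,6}; col 2 has {4,5,6}; box has {2,3,4,5,6} → only 1 remains.
D2 = 5: row 2 has {1,2,3,6}; col 4 has {1,4,6}; box has {1,2,3,6} → only 5 remains.
F2 = 4: row 2 has {1,2,3,5,6}; col 6 has {1,2,3,5,6}; box has {1,2,3,5,6} → only 4 remains.
B3 = 3: row 3 has {2,4,6}; col 2 has {1,4,5,6}; box has {2,5,6} → only 3 remains.
E3 = 5: row 3 has {2,3,4,6}; col 5 has {2,4,6}; box has {1,2,4,6} → only 5 remains.
A4 = 4: row 4 has {1,2,5,6}; col 1 has {2,5}; box has {2,3,5,6} → only 4 remains.
E4 = 3: row 4 has {1,2,4,5,6}; col 5 has {2,4,5,6}; box has {1,2,4,5,6} → only 3 remains.
B5 = 2: row 5 has {4,5}; col 2 has {1,3,4,5,6}; box has {4} → only 2 remains.
C5 = 1: row 5 has {2,4,5}; col 3 has {2,3,4,6}; box has {2,4} → only 1 remains.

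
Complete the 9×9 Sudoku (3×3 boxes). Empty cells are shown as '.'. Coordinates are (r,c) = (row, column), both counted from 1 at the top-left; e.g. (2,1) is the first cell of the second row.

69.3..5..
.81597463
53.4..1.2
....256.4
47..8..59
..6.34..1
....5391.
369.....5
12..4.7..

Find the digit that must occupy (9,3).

(1,5) = 1 (sole candidate).
(2,1) = 2 (sole candidate).
(3,3) = 7 (sole candidate).
(3,5) = 6 (sole candidate).
(3,6) = 8 (sole candidate).
(3,8) = 9 (sole candidate).
(4,2) = 1 (sole candidate).
(6,2) = 5 (sole candidate).
(7,2) = 4 (sole candidate).
(7,3) = 8 (sole candidate).
(7,9) = 6 (sole candidate).
(8,5) = 7 (sole candidate).
(9,3) = 5: row 9 has {1,2,4,7}; col 3 has {1,6,7,8,9}; box has {1,2,3,4,6,8,9} → only 5 remains.

5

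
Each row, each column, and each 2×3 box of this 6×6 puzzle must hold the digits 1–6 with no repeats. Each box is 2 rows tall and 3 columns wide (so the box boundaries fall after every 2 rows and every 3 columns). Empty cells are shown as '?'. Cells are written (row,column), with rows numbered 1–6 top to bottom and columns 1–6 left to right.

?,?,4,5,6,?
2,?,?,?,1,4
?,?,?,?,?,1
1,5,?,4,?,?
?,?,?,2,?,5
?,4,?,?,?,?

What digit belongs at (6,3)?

2

(1,1) = 3 (sole candidate).
(1,2) = 1 (sole candidate).
(1,6) = 2 (sole candidate).
(2,2) = 6 (sole candidate).
(2,3) = 5 (sole candidate).
(2,4) = 3 (sole candidate).
(3,4) = 6 (sole candidate).
(4,6) = 3 (sole candidate).
(5,1) = 6 (sole candidate).
(5,2) = 3 (sole candidate).
(5,3) = 1 (sole candidate).
(5,5) = 4 (sole candidate).
(6,1) = 5 (sole candidate).
(6,3) = 2: row 6 has {4,5}; col 3 has {1,4,5}; box has {1,3,4,5,6} → only 2 remains.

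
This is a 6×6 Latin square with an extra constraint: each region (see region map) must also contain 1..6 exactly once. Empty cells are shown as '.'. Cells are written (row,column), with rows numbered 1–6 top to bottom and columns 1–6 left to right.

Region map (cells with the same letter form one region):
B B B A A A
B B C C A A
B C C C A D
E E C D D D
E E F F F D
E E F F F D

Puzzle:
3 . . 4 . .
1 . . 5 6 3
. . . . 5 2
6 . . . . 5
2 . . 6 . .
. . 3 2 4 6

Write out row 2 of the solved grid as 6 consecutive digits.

124563

(1,6) = 1 (sole candidate).
(3,1) = 4 (sole candidate).
(5,5) = 1 (sole candidate).
(5,6) = 4 (sole candidate).
(6,1) = 5 (sole candidate).
(6,2) = 1 (sole candidate).
(1,5) = 2 (sole candidate).
(2,2) = 2: row 2 has {1,3,5,6}; col 2 has {1}; region has {1,3,4} → only 2 remains.
(2,3) = 4: row 2 has {1,2,3,5,6}; col 3 has {3}; region has {5} → only 4 remains.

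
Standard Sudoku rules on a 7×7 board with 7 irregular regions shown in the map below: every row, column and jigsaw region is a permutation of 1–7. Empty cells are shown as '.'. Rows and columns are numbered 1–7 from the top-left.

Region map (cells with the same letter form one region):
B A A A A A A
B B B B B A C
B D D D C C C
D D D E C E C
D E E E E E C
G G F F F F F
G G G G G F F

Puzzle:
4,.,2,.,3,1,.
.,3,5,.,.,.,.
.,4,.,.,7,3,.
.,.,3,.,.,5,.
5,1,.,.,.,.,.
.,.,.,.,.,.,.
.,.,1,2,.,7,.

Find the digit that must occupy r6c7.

r3c3 = 6 (sole candidate).
r3c4 = 1 (sole candidate).
r6c3 = 4 (sole candidate).
r3c1 = 2 (sole candidate).
r3c7 = 5 (sole candidate).
r4c1 = 7 (sole candidate).
r4c2 = 2 (sole candidate).
r5c3 = 7 (sole candidate).
r2c7 = 2 (hidden single in row 2).
r2c4 = 7 (hidden single in row 2).
r2c6 = 4 (hidden single in row 2).
r5c4 = 3 (hidden single in row 5).
r6c2 = 7 (hidden single in row 6).
r1c7 = 7 (hidden single in row 1).
r7c5 = 4 (hidden single in row 7).
r5c7 = 4 (hidden single in row 5).
r4c4 = 4 (hidden single in row 4).
r7c2 = 5 (hidden single in row 7).
r1c2 = 6 (sole candidate).
r1c4 = 5 (sole candidate).
r6c4 = 6 (sole candidate).
r6c6 = 2 (sole candidate).
r7c7 = 3 (sole candidate).
r5c6 = 6 (sole candidate).
r6c1 = 3 (sole candidate).
r6c7 = 1: row 6 has {2,3,4,6,7}; col 7 has {2,3,4,5,7}; region has {2,3,4,6,7} → only 1 remains.

1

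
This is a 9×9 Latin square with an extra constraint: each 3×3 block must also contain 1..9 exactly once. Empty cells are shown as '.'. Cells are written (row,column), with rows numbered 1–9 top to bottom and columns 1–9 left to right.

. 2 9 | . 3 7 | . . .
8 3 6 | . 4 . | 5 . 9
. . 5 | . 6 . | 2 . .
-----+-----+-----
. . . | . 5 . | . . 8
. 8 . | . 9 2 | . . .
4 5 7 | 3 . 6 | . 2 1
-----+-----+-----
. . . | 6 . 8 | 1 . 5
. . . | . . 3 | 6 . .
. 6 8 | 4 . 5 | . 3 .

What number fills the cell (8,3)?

(1,1) = 1: row 1 has {2,3,7,9}; col 1 has {4,8}; box has {2,3,5,6,8,9} → only 1 remains.
(2,6) = 1: row 2 has {3,4,5,6,8,9}; col 6 has {2,3,5,6,7,8}; box has {3,4,6,7} → only 1 remains.
(2,8) = 7: row 2 has {1,3,4,5,6,8,9}; col 8 has {2,3}; box has {2,5,9} → only 7 remains.
(3,1) = 7: row 3 has {2,5,6}; col 1 has {1,4,8}; box has {1,2,3,5,6,8,9} → only 7 remains.
(3,2) = 4: row 3 has {2,5,6,7}; col 2 has {2,3,5,6,8}; box has {1,2,3,5,6,7,8,9} → only 4 remains.
(3,6) = 9: row 3 has {2,4,5,6,7}; col 6 has {1,2,3,5,6,7,8}; box has {1,3,4,6,7} → only 9 remains.
(3,9) = 3: row 3 has {2,4,5,6,7,9}; col 9 has {1,5,8,9}; box has {2,5,7,9} → only 3 remains.
(4,6) = 4: row 4 has {5,8}; col 6 has {1,2,3,5,6,7,8,9}; box has {2,3,5,6,9} → only 4 remains.
(6,5) = 8: row 6 has {1,2,3,4,5,6,7}; col 5 has {3,4,5,6,9}; box has {2,3,4,5,6,9} → only 8 remains.
(6,7) = 9: row 6 has {1,2,3,4,5,6,7,8}; col 7 has {1,2,5,6}; box has {1,2,8} → only 9 remains.
(9,7) = 7: row 9 has {3,4,5,6,8}; col 7 has {1,2,5,6,9}; box has {1,3,5,6} → only 7 remains.
(9,9) = 2: row 9 has {3,4,5,6,7,8}; col 9 has {1,3,5,8,9}; box has {1,3,5,6,7} → only 2 remains.
(2,4) = 2: row 2 has {1,3,4,5,6,7,8,9}; col 4 has {3,4,6}; box has {1,3,4,6,7,9} → only 2 remains.
(3,4) = 8: row 3 has {2,3,4,5,6,7,9}; col 4 has {2,3,4,6}; box has {1,2,3,4,6,7,9} → only 8 remains.
(3,8) = 1: row 3 has {2,3,4,5,6,7,8,9}; col 8 has {2,3,7}; box has {2,3,5,7,9} → only 1 remains.
(4,7) = 3: row 4 has {4,5,8}; col 7 has {1,2,5,6,7,9}; box has {1,2,8,9} → only 3 remains.
(4,8) = 6: row 4 has {3,4,5,8}; col 8 has {1,2,3,7}; box has {1,2,3,8,9} → only 6 remains.
(5,7) = 4: row 5 has {2,8,9}; col 7 has {1,2,3,5,6,7,9}; box has {1,2,3,6,8,9} → only 4 remains.
(5,8) = 5: row 5 has {2,4,8,9}; col 8 has {1,2,3,6,7}; box has {1,2,3,4,6,8,9} → only 5 remains.
(5,9) = 7: row 5 has {2,4,5,8,9}; col 9 has {1,2,3,5,8,9}; box has {1,2,3,4,5,6,8,9} → only 7 remains.
(8,9) = 4: row 8 has {3,6}; col 9 has {1,2,3,5,7,8,9}; box has {1,2,3,5,6,7} → only 4 remains.
(9,1) = 9: row 9 has {2,3,4,5,6,7,8}; col 1 has {1,4,7,8}; box has {6,8} → only 9 remains.
(9,5) = 1: row 9 has {2,3,4,5,6,7,8,9}; col 5 has {3,4,5,6,8,9}; box has {3,4,5,6,8} → only 1 remains.
(1,4) = 5: row 1 has {1,2,3,7,9}; col 4 has {2,3,4,6,8}; box has {1,2,3,4,6,7,8,9} → only 5 remains.
(1,7) = 8: row 1 has {1,2,3,5,7,9}; col 7 has {1,2,3,4,5,6,7,9}; box has {1,2,3,5,7,9} → only 8 remains.
(1,8) = 4: row 1 has {1,2,3,5,7,8,9}; col 8 has {1,2,3,5,6,7}; box has {1,2,3,5,7,8,9} → only 4 remains.
(1,9) = 6: row 1 has {1,2,3,4,5,7,8,9}; col 9 has {1,2,3,4,5,7,8,9}; box has {1,2,3,4,5,7,8,9} → only 6 remains.
(4,1) = 2: row 4 has {3,4,5,6,8}; col 1 has {1,4,7,8,9}; box has {4,5,7,8} → only 2 remains.
(4,3) = 1: row 4 has {2,3,4,5,6,8}; col 3 has {5,6,7,8,9}; box has {2,4,5,7,8} → only 1 remains.
(4,4) = 7: row 4 has {1,2,3,4,5,6,8}; col 4 has {2,3,4,5,6,8}; box has {2,3,4,5,6,8,9} → only 7 remains.
(5,3) = 3: row 5 has {2,4,5,7,8,9}; col 3 has {1,5,6,7,8,9}; box has {1,2,4,5,7,8} → only 3 remains.
(5,4) = 1: row 5 has {2,3,4,5,7,8,9}; col 4 has {2,3,4,5,6,7,8}; box has {2,3,4,5,6,7,8,9} → only 1 remains.
(7,1) = 3: row 7 has {1,5,6,8}; col 1 has {1,2,4,7,8,9}; box has {6,8,9} → only 3 remains.
(7,2) = 7: row 7 has {1,3,5,6,8}; col 2 has {2,3,4,5,6,8}; box has {3,6,8,9} → only 7 remains.
(7,5) = 2: row 7 has {1,3,5,6,7,8}; col 5 has {1,3,4,5,6,8,9}; box has {1,3,4,5,6,8} → only 2 remains.
(7,8) = 9: row 7 has {1,2,3,5,6,7,8}; col 8 has {1,2,3,4,5,6,7}; box has {1,2,3,4,5,6,7} → only 9 remains.
(8,1) = 5: row 8 has {3,4,6}; col 1 has {1,2,3,4,7,8,9}; box has {3,6,7,8,9} → only 5 remains.
(8,2) = 1: row 8 has {3,4,5,6}; col 2 has {2,3,4,5,6,7,8}; box has {3,5,6,7,8,9} → only 1 remains.
(8,3) = 2: row 8 has {1,3,4,5,6}; col 3 has {1,3,5,6,7,8,9}; box has {1,3,5,6,7,8,9} → only 2 remains.

2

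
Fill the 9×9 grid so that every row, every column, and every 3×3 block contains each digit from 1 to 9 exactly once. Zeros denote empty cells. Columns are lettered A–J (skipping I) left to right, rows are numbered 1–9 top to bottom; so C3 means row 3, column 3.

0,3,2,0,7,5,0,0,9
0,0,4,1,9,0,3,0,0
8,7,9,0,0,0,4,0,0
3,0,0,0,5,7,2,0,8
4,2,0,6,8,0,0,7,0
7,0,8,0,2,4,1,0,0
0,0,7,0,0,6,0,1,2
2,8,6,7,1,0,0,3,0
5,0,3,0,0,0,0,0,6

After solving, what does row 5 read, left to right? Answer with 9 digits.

A2 = 6: row 2 has {1,3,4,9}; col 1 has {2,3,4,5,7,8}; box has {2,3,4,7,8,9} → only 6 remains.
B2 = 5: row 2 has {1,3,4,6,9}; col 2 has {2,3,7,8}; box has {2,3,4,6,7,8,9} → only 5 remains.
J2 = 7: row 2 has {1,3,4,5,6,9}; col 9 has {2,6,8,9}; box has {3,4,9} → only 7 remains.
C4 = 1: row 4 has {2,3,5,7,8}; col 3 has {2,3,4,6,7,8,9}; box has {2,3,4,7,8} → only 1 remains.
D4 = 9: row 4 has {1,2,3,5,7,8}; col 4 has {1,6,7}; box has {2,4,5,6,7,8} → only 9 remains.
C5 = 5: row 5 has {2,4,6,7,8}; col 3 has {1,2,3,4,6,7,8,9}; box has {1,2,3,4,7,8} → only 5 remains.
G5 = 9: row 5 has {2,4,5,6,7,8}; col 7 has {1,2,3,4}; box has {1,2,7,8} → only 9 remains.
J5 = 3: row 5 has {2,4,5,6,7,8,9}; col 9 has {2,6,7,8,9}; box has {1,2,7,8,9} → only 3 remains.
D6 = 3: row 6 has {1,2,4,7,8}; col 4 has {1,6,7,9}; box has {2,4,5,6,7,8,9} → only 3 remains.
J6 = 5: row 6 has {1,2,3,4,7,8}; col 9 has {2,3,6,7,8,9}; box has {1,2,3,7,8,9} → only 5 remains.
A7 = 9: row 7 has {1,2,6,7}; col 1 has {2,3,4,5,6,7,8}; box has {2,3,5,6,7,8} → only 9 remains.
B7 = 4: row 7 has {1,2,6,7,9}; col 2 has {2,3,5,7,8}; box has {2,3,5,6,7,8,9} → only 4 remains.
E7 = 3: row 7 has {1,2,4,6,7,9}; col 5 has {1,2,5,7,8,9}; box has {1,6,7} → only 3 remains.
F8 = 9: row 8 has {1,2,3,6,7,8}; col 6 has {4,5,6,7}; box has {1,3,6,7} → only 9 remains.
G8 = 5: row 8 has {1,2,3,6,7,8,9}; col 7 has {1,2,3,4,9}; box has {1,2,3,6} → only 5 remains.
J8 = 4: row 8 has {1,2,3,5,6,7,8,9}; col 9 has {2,3,5,6,7,8,9}; box has {1,2,3,5,6} → only 4 remains.
B9 = 1: row 9 has {3,5,6}; col 2 has {2,3,4,5,7,8}; box has {2,3,4,5,6,7,8,9} → only 1 remains.
E9 = 4: row 9 has {1,3,5,6}; col 5 has {1,2,3,5,7,8,9}; box has {1,3,6,7,9} → only 4 remains.
A1 = 1: row 1 has {2,3,5,7,9}; col 1 has {2,3,4,5,6,7,8,9}; box has {2,3,4,5,6,7,8,9} → only 1 remains.
D3 = 2: row 3 has {4,7,8,9}; col 4 has {1,3,6,7,9}; box has {1,5,7,9} → only 2 remains.
E3 = 6: row 3 has {2,4,7,8,9}; col 5 has {1,2,3,4,5,7,8,9}; box has {1,2,5,7,9} → only 6 remains.
F3 = 3: row 3 has {2,4,6,7,8,9}; col 6 has {4,5,6,7,9}; box has {1,2,5,6,7,9} → only 3 remains.
H3 = 5: row 3 has {2,3,4,6,7,8,9}; col 8 has {1,3,7}; box has {3,4,7,9} → only 5 remains.
J3 = 1: row 3 has {2,3,4,5,6,7,8,9}; col 9 has {2,3,4,5,6,7,8,9}; box has {3,4,5,7,9} → only 1 remains.
B4 = 6: row 4 has {1,2,3,5,7,8,9}; col 2 has {1,2,3,4,5,7,8}; box has {1,2,3,4,5,7,8} → only 6 remains.
H4 = 4: row 4 has {1,2,3,5,6,7,8,9}; col 8 has {1,3,5,7}; box has {1,2,3,5,7,8,9} → only 4 remains.
F5 = 1: row 5 has {2,3,4,5,6,7,8,9}; col 6 has {3,4,5,6,7,9}; box has {2,3,4,5,6,7,8,9} → only 1 remains.

425681973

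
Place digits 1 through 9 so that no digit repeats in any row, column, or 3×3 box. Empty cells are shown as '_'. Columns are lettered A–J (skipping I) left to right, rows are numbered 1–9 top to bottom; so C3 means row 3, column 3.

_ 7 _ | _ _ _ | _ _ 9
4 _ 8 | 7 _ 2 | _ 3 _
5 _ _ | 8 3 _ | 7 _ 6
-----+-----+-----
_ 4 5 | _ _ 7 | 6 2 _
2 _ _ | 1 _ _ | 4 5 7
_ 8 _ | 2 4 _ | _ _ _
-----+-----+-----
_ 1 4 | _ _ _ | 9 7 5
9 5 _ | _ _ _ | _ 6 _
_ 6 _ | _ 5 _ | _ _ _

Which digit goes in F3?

9

B2 = 9: row 2 has {2,3,4,7,8}; col 2 has {1,4,5,6,7,8}; box has {4,5,7,8} → only 9 remains.
J2 = 1: row 2 has {2,3,4,7,8,9}; col 9 has {5,6,7,9}; box has {3,6,7,9} → only 1 remains.
B3 = 2: row 3 has {3,5,6,7,8}; col 2 has {1,4,5,6,7,8,9}; box has {4,5,7,8,9} → only 2 remains.
C3 = 1: row 3 has {2,3,5,6,7,8}; col 3 has {4,5,8}; box has {2,4,5,7,8,9} → only 1 remains.
H3 = 4: row 3 has {1,2,3,5,6,7,8}; col 8 has {2,3,5,6,7}; box has {1,3,6,7,9} → only 4 remains.
B5 = 3: row 5 has {1,2,4,5,7}; col 2 has {1,2,4,5,6,7,8,9}; box has {2,4,5,8} → only 3 remains.
J6 = 3: row 6 has {2,4,8}; col 9 has {1,5,6,7,9}; box has {2,4,5,6,7} → only 3 remains.
H1 = 8: row 1 has {7,9}; col 8 has {2,3,4,5,6,7}; box has {1,3,4,6,7,9} → only 8 remains.
E2 = 6: row 2 has {1,2,3,4,7,8,9}; col 5 has {3,4,5}; box has {2,3,7,8} → only 6 remains.
G2 = 5: row 2 has {1,2,3,4,6,7,8,9}; col 7 has {4,6,7,9}; box has {1,3,4,6,7,8,9} → only 5 remains.
F3 = 9: row 3 has {1,2,3,4,5,6,7,8}; col 6 has {2,7}; box has {2,3,6,7,8} → only 9 remains.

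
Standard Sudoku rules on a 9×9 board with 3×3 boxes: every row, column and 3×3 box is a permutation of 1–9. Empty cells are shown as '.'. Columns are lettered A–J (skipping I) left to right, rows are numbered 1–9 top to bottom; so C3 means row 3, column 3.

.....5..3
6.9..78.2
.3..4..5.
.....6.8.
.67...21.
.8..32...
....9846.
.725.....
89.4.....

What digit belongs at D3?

8

E2 = 1 (sole candidate).
H2 = 4 (sole candidate).
F3 = 9 (sole candidate).
F5 = 4 (sole candidate).
E8 = 6 (sole candidate).
B2 = 5 (sole candidate).
D2 = 3 (sole candidate).
B7 = 1 (sole candidate).
A5 = 3 (hidden single in row 5).
A7 = 5 (sole candidate).
C7 = 3 (sole candidate).
J7 = 7 (sole candidate).
A8 = 4 (sole candidate).
C9 = 6 (sole candidate).
D7 = 2 (sole candidate).
E9 = 7 (sole candidate).
E4 = 5 (sole candidate).
E5 = 8 (sole candidate).
E1 = 2 (sole candidate).
D5 = 9 (sole candidate).
J5 = 5 (sole candidate).
J9 = 1 (sole candidate).
B1 = 4 (sole candidate).
J3 = 6 (sole candidate).
B4 = 2 (sole candidate).
F9 = 3 (sole candidate).
G9 = 5 (sole candidate).
H9 = 2 (sole candidate).
D3 = 8: row 3 has {3,4,5,6,9}; col 4 has {2,3,4,5,9}; box has {1,2,3,4,5,7,9} → only 8 remains.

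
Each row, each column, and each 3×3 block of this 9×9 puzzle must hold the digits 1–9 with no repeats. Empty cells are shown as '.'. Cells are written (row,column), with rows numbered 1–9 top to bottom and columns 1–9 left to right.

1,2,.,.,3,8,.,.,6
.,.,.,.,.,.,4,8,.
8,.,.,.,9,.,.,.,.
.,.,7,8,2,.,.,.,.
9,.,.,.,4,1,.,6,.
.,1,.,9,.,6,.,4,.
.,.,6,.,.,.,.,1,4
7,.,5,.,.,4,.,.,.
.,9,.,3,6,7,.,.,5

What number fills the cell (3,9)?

2

(9,8) = 2: row 9 has {3,5,6,7,9}; col 8 has {1,4,6,8}; box has {1,4,5} → only 2 remains.
(9,1) = 4: row 9 has {2,3,5,6,7,9}; col 1 has {1,7,8,9}; box has {5,6,7,9} → only 4 remains.
(9,7) = 8: row 9 has {2,3,4,5,6,7,9}; col 7 has {4}; box has {1,2,4,5} → only 8 remains.
(9,3) = 1: row 9 has {2,3,4,5,6,7,8,9}; col 3 has {5,6,7}; box has {4,5,6,7,9} → only 1 remains.
(4,2) = 4: in row 4, 4 can only go here (every other open cell in that row sees a 4).
(4,1) = 6: in row 4, 6 can only go here (every other open cell in that row sees a 6).
(7,7) = 7: in row 7, 7 can only go here (every other open cell in that row sees a 7).
(7,6) = 9: in row 7, 9 can only go here (every other open cell in that row sees a 9).
(8,4) = 2: in row 8, 2 can only go here (every other open cell in that row sees a 2).
(8,7) = 6: in row 8, 6 can only go here (every other open cell in that row sees a 6).
(7,4) = 5: row 7 has {1,4,6,7,9}; col 4 has {2,3,8,9}; box has {2,3,4,6,7,9} → only 5 remains.
(7,5) = 8: row 7 has {1,4,5,6,7,9}; col 5 has {2,3,4,6,9}; box has {2,3,4,5,6,7,9} → only 8 remains.
(8,5) = 1: row 8 has {2,4,5,6,7}; col 5 has {2,3,4,6,8,9}; box has {2,3,4,5,6,7,8,9} → only 1 remains.
(5,4) = 7: row 5 has {1,4,6,9}; col 4 has {2,3,5,8,9}; box has {1,2,4,6,8,9} → only 7 remains.
(6,5) = 5: row 6 has {1,4,6,9}; col 5 has {1,2,3,4,6,8,9}; box has {1,2,4,6,7,8,9} → only 5 remains.
(7,2) = 3: row 7 has {1,4,5,6,7,8,9}; col 2 has {1,2,4,9}; box has {1,4,5,6,7,9} → only 3 remains.
(8,2) = 8: row 8 has {1,2,4,5,6,7}; col 2 has {1,2,3,4,9}; box has {1,3,4,5,6,7,9} → only 8 remains.
(1,4) = 4: row 1 has {1,2,3,6,8}; col 4 has {2,3,5,7,8,9}; box has {3,8,9} → only 4 remains.
(2,5) = 7: row 2 has {4,8}; col 5 has {1,2,3,4,5,6,8,9}; box has {3,4,8,9} → only 7 remains.
(4,6) = 3: row 4 has {2,4,6,7,8}; col 6 has {1,4,6,7,8,9}; box has {1,2,4,5,6,7,8,9} → only 3 remains.
(5,2) = 5: row 5 has {1,4,6,7,9}; col 2 has {1,2,3,4,8,9}; box has {1,4,6,7,9} → only 5 remains.
(7,1) = 2: row 7 has {1,3,4,5,6,7,8,9}; col 1 has {1,4,6,7,8,9}; box has {1,3,4,5,6,7,8,9} → only 2 remains.
(1,3) = 9: row 1 has {1,2,3,4,6,8}; col 3 has {1,5,6,7}; box has {1,2,8} → only 9 remains.
(1,7) = 5: row 1 has {1,2,3,4,6,8,9}; col 7 has {4,6,7,8}; box has {4,6,8} → only 5 remains.
(1,8) = 7: row 1 has {1,2,3,4,5,6,8,9}; col 8 has {1,2,4,6,8}; box has {4,5,6,8} → only 7 remains.
(2,2) = 6: row 2 has {4,7,8}; col 2 has {1,2,3,4,5,8,9}; box has {1,2,8,9} → only 6 remains.
(2,3) = 3: row 2 has {4,6,7,8}; col 3 has {1,5,6,7,9}; box has {1,2,6,8,9} → only 3 remains.
(2,4) = 1: row 2 has {3,4,6,7,8}; col 4 has {2,3,4,5,7,8,9}; box has {3,4,7,8,9} → only 1 remains.
(3,2) = 7: row 3 has {8,9}; col 2 has {1,2,3,4,5,6,8,9}; box has {1,2,3,6,8,9} → only 7 remains.
(3,3) = 4: row 3 has {7,8,9}; col 3 has {1,3,5,6,7,9}; box has {1,2,3,6,7,8,9} → only 4 remains.
(3,4) = 6: row 3 has {4,7,8,9}; col 4 has {1,2,3,4,5,7,8,9}; box has {1,3,4,7,8,9} → only 6 remains.
(3,8) = 3: row 3 has {4,6,7,8,9}; col 8 has {1,2,4,6,7,8}; box has {4,5,6,7,8} → only 3 remains.
(6,1) = 3: row 6 has {1,4,5,6,9}; col 1 has {1,2,4,6,7,8,9}; box has {1,4,5,6,7,9} → only 3 remains.
(6,7) = 2: row 6 has {1,3,4,5,6,9}; col 7 has {4,5,6,7,8}; box has {4,6} → only 2 remains.
(8,8) = 9: row 8 has {1,2,4,5,6,7,8}; col 8 has {1,2,3,4,6,7,8}; box has {1,2,4,5,6,7,8} → only 9 remains.
(8,9) = 3: row 8 has {1,2,4,5,6,7,8,9}; col 9 has {4,5,6}; box has {1,2,4,5,6,7,8,9} → only 3 remains.
(2,1) = 5: row 2 has {1,3,4,6,7,8}; col 1 has {1,2,3,4,6,7,8,9}; box has {1,2,3,4,6,7,8,9} → only 5 remains.
(2,6) = 2: row 2 has {1,3,4,5,6,7,8}; col 6 has {1,3,4,6,7,8,9}; box has {1,3,4,6,7,8,9} → only 2 remains.
(2,9) = 9: row 2 has {1,2,3,4,5,6,7,8}; col 9 has {3,4,5,6}; box has {3,4,5,6,7,8} → only 9 remains.
(3,6) = 5: row 3 has {3,4,6,7,8,9}; col 6 has {1,2,3,4,6,7,8,9}; box has {1,2,3,4,6,7,8,9} → only 5 remains.
(3,7) = 1: row 3 has {3,4,5,6,7,8,9}; col 7 has {2,4,5,6,7,8}; box has {3,4,5,6,7,8,9} → only 1 remains.
(3,9) = 2: row 3 has {1,3,4,5,6,7,8,9}; col 9 has {3,4,5,6,9}; box has {1,3,4,5,6,7,8,9} → only 2 remains.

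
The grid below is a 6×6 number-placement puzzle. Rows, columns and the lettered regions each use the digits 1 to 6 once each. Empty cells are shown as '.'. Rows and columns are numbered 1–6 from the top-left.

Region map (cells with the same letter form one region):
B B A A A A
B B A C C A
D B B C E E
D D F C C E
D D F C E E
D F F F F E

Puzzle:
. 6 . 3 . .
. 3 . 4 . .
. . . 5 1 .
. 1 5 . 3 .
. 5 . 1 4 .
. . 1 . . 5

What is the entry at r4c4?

r2c1 = 5: in row 2, 5 can only go here (every other open cell in that row sees a 5).
r1c5 = 5: in row 1, 5 can only go here (every other open cell in that row sees a 5).
r2c6 = 1: in row 2, 1 can only go here (every other open cell in that row sees a 1).
r1c1 = 1: in row 1, 1 can only go here (every other open cell in that row sees a 1).
r4c1 = 4: in row 4, 4 can only go here (every other open cell in that row sees a 4).
r6c1 = 3: in row 6, 3 can only go here (every other open cell in that row sees a 3).
r6c2 = 4: in row 6, 4 can only go here (every other open cell in that row sees a 4).
r3c2 = 2: row 3 has {1,5}; col 2 has {1,3,4,5,6}; region has {1,3,5,6} → only 2 remains.
r3c3 = 4: row 3 has {1,2,5}; col 3 has {1,5}; region has {1,2,3,5,6} → only 4 remains.
r1c3 = 2: row 1 has {1,3,5,6}; col 3 has {1,4,5}; region has {1,3,5} → only 2 remains.
r1c6 = 4: row 1 has {1,2,3,5,6}; col 6 has {1,5}; region has {1,2,3,5} → only 4 remains.
r2c3 = 6: row 2 has {1,3,4,5}; col 3 has {1,2,4,5}; region has {1,2,3,4,5} → only 6 remains.
r2c5 = 2: row 2 has {1,3,4,5,6}; col 5 has {1,3,4,5}; region has {1,3,4,5} → only 2 remains.
r3c1 = 6: row 3 has {1,2,4,5}; col 1 has {1,3,4,5}; region has {1,3,4,5} → only 6 remains.
r3c6 = 3: row 3 has {1,2,4,5,6}; col 6 has {1,4,5}; region has {1,4,5} → only 3 remains.
r4c4 = 6: row 4 has {1,3,4,5}; col 4 has {1,3,4,5}; region has {1,2,3,4,5} → only 6 remains.

6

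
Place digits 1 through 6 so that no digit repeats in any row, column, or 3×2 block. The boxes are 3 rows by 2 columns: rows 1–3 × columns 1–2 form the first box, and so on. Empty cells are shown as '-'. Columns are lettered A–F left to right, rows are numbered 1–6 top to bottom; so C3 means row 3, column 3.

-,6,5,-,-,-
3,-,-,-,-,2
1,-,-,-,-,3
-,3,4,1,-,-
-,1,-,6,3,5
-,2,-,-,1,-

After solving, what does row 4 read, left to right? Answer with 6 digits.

534126

E1 = 4: row 1 has {5,6}; col 5 has {1,3}; box has {2,3} → only 4 remains.
F1 = 1: row 1 has {4,5,6}; col 6 has {2,3,5}; box has {2,3,4} → only 1 remains.
D2 = 4: row 2 has {2,3}; col 4 has {1,6}; box has {5} → only 4 remains.
D3 = 2: row 3 has {1,3}; col 4 has {1,4,6}; box has {4,5} → only 2 remains.
F4 = 6: row 4 has {1,3,4}; col 6 has {1,2,3,5}; box has {1,3,5} → only 6 remains.
A5 = 4: row 5 has {1,3,5,6}; col 1 has {1,3}; box has {1,2,3} → only 4 remains.
C5 = 2: row 5 has {1,3,4,5,6}; col 3 has {4,5}; box has {1,4,6} → only 2 remains.
C6 = 3: row 6 has {1,2}; col 3 has {2,4,5}; box has {1,2,4,6} → only 3 remains.
D6 = 5: row 6 has {1,2,3}; col 4 has {1,2,4,6}; box has {1,2,3,4,6} → only 5 remains.
F6 = 4: row 6 has {1,2,3,5}; col 6 has {1,2,3,5,6}; box has {1,3,5,6} → only 4 remains.
A1 = 2: row 1 has {1,4,5,6}; col 1 has {1,3,4}; box has {1,3,6} → only 2 remains.
D1 = 3: row 1 has {1,2,4,5,6}; col 4 has {1,2,4,5,6}; box has {2,4,5} → only 3 remains.
B2 = 5: row 2 has {2,3,4}; col 2 has {1,2,3,6}; box has {1,2,3,6} → only 5 remains.
E2 = 6: row 2 has {2,3,4,5}; col 5 has {1,3,4}; box has {1,2,3,4} → only 6 remains.
B3 = 4: row 3 has {1,2,3}; col 2 has {1,2,3,5,6}; box has {1,2,3,5,6} → only 4 remains.
C3 = 6: row 3 has {1,2,3,4}; col 3 has {2,3,4,5}; box has {2,3,4,5} → only 6 remains.
E3 = 5: row 3 has {1,2,3,4,6}; col 5 has {1,3,4,6}; box has {1,2,3,4,6} → only 5 remains.
A4 = 5: row 4 has {1,3,4,6}; col 1 has {1,2,3,4}; box has {1,2,3,4} → only 5 remains.
E4 = 2: row 4 has {1,3,4,5,6}; col 5 has {1,3,4,5,6}; box has {1,3,4,5,6} → only 2 remains.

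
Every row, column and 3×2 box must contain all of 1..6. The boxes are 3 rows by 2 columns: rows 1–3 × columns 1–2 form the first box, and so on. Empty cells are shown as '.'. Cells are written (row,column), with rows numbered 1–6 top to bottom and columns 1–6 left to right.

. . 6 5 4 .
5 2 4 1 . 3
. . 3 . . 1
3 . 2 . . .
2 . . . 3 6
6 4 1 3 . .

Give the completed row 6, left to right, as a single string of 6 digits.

(1,1) = 1 (sole candidate).
(1,2) = 3 (sole candidate).
(1,6) = 2 (sole candidate).
(2,5) = 6 (sole candidate).
(3,1) = 4 (sole candidate).
(3,2) = 6 (sole candidate).
(3,4) = 2 (sole candidate).
(3,5) = 5 (sole candidate).
(4,5) = 1 (sole candidate).
(5,3) = 5 (sole candidate).
(5,4) = 4 (sole candidate).
(6,5) = 2: row 6 has {1,3,4,6}; col 5 has {1,3,4,5,6}; box has {1,3,6} → only 2 remains.
(6,6) = 5: row 6 has {1,2,3,4,6}; col 6 has {1,2,3,6}; box has {1,2,3,6} → only 5 remains.

641325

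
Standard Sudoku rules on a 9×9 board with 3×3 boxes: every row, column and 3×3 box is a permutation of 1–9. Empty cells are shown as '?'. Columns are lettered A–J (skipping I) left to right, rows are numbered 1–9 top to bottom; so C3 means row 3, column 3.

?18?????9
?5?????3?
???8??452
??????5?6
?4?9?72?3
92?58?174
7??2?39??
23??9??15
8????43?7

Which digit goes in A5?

5

H1 = 6: row 1 has {1,8,9}; col 8 has {1,3,5,7}; box has {2,3,4,5,9} → only 6 remains.
H5 = 8: row 5 has {2,3,4,7,9}; col 8 has {1,3,5,6,7}; box has {1,2,3,4,5,6,7} → only 8 remains.
F6 = 6: row 6 has {1,2,4,5,7,8,9}; col 6 has {3,4,7}; box has {5,7,8,9} → only 6 remains.
B7 = 6: row 7 has {2,3,7,9}; col 2 has {1,2,3,4,5}; box has {2,3,7,8} → only 6 remains.
H7 = 4: row 7 has {2,3,6,7,9}; col 8 has {1,3,5,6,7,8}; box has {1,3,5,7,9} → only 4 remains.
J7 = 8: row 7 has {2,3,4,6,7,9}; col 9 has {2,3,4,5,6,7,9}; box has {1,3,4,5,7,9} → only 8 remains.
C8 = 4: row 8 has {1,2,3,5,9}; col 3 has {8}; box has {2,3,6,7,8} → only 4 remains.
F8 = 8: row 8 has {1,2,3,4,5,9}; col 6 has {3,4,6,7}; box has {2,3,4,9} → only 8 remains.
G8 = 6: row 8 has {1,2,3,4,5,8,9}; col 7 has {1,2,3,4,5,9}; box has {1,3,4,5,7,8,9} → only 6 remains.
B9 = 9: row 9 has {3,4,7,8}; col 2 has {1,2,3,4,5,6}; box has {2,3,4,6,7,8} → only 9 remains.
H9 = 2: row 9 has {3,4,7,8,9}; col 8 has {1,3,4,5,6,7,8}; box has {1,3,4,5,6,7,8,9} → only 2 remains.
G1 = 7: row 1 has {1,6,8,9}; col 7 has {1,2,3,4,5,6,9}; box has {2,3,4,5,6,9} → only 7 remains.
G2 = 8: row 2 has {3,5}; col 7 has {1,2,3,4,5,6,7,9}; box has {2,3,4,5,6,7,9} → only 8 remains.
J2 = 1: row 2 has {3,5,8}; col 9 has {2,3,4,5,6,7,8,9}; box has {2,3,4,5,6,7,8,9} → only 1 remains.
B3 = 7: row 3 has {2,4,5,8}; col 2 has {1,2,3,4,5,6,9}; box has {1,5,8} → only 7 remains.
B4 = 8: row 4 has {5,6}; col 2 has {1,2,3,4,5,6,7,9}; box has {2,4,9} → only 8 remains.
H4 = 9: row 4 has {5,6,8}; col 8 has {1,2,3,4,5,6,7,8}; box has {1,2,3,4,5,6,7,8} → only 9 remains.
E5 = 1: row 5 has {2,3,4,7,8,9}; col 5 has {8,9}; box has {5,6,7,8,9} → only 1 remains.
C6 = 3: row 6 has {1,2,4,5,6,7,8,9}; col 3 has {4,8}; box has {2,4,8,9} → only 3 remains.
E7 = 5: row 7 has {2,3,4,6,7,8,9}; col 5 has {1,8,9}; box has {2,3,4,8,9} → only 5 remains.
D8 = 7: row 8 has {1,2,3,4,5,6,8,9}; col 4 has {2,5,8,9}; box has {2,3,4,5,8,9} → only 7 remains.
E9 = 6: row 9 has {2,3,4,7,8,9}; col 5 has {1,5,8,9}; box has {2,3,4,5,7,8,9} → only 6 remains.
E3 = 3: row 3 has {2,4,5,7,8}; col 5 has {1,5,6,8,9}; box has {8} → only 3 remains.
A4 = 1: row 4 has {5,6,8,9}; col 1 has {2,7,8,9}; box has {2,3,4,8,9} → only 1 remains.
C4 = 7: row 4 has {1,5,6,8,9}; col 3 has {3,4,8}; box has {1,2,3,4,8,9} → only 7 remains.
F4 = 2: row 4 has {1,5,6,7,8,9}; col 6 has {3,4,6,7,8}; box has {1,5,6,7,8,9} → only 2 remains.
C7 = 1: row 7 has {2,3,4,5,6,7,8,9}; col 3 has {3,4,7,8}; box has {2,3,4,6,7,8,9} → only 1 remains.
C9 = 5: row 9 has {2,3,4,6,7,8,9}; col 3 has {1,3,4,7,8}; box has {1,2,3,4,6,7,8,9} → only 5 remains.
D9 = 1: row 9 has {2,3,4,5,6,7,8,9}; col 4 has {2,5,7,8,9}; box has {2,3,4,5,6,7,8,9} → only 1 remains.
D1 = 4: row 1 has {1,6,7,8,9}; col 4 has {1,2,5,7,8,9}; box has {3,8} → only 4 remains.
E1 = 2: row 1 has {1,4,6,7,8,9}; col 5 has {1,3,5,6,8,9}; box has {3,4,8} → only 2 remains.
F1 = 5: row 1 has {1,2,4,6,7,8,9}; col 6 has {2,3,4,6,7,8}; box has {2,3,4,8} → only 5 remains.
D2 = 6: row 2 has {1,3,5,8}; col 4 has {1,2,4,5,7,8,9}; box has {2,3,4,5,8} → only 6 remains.
E2 = 7: row 2 has {1,3,5,6,8}; col 5 has {1,2,3,5,6,8,9}; box has {2,3,4,5,6,8} → only 7 remains.
F2 = 9: row 2 has {1,3,5,6,7,8}; col 6 has {2,3,4,5,6,7,8}; box has {2,3,4,5,6,7,8} → only 9 remains.
A3 = 6: row 3 has {2,3,4,5,7,8}; col 1 has {1,2,7,8,9}; box has {1,5,7,8} → only 6 remains.
C3 = 9: row 3 has {2,3,4,5,6,7,8}; col 3 has {1,3,4,5,7,8}; box has {1,5,6,7,8} → only 9 remains.
F3 = 1: row 3 has {2,3,4,5,6,7,8,9}; col 6 has {2,3,4,5,6,7,8,9}; box has {2,3,4,5,6,7,8,9} → only 1 remains.
D4 = 3: row 4 has {1,2,5,6,7,8,9}; col 4 has {1,2,4,5,6,7,8,9}; box has {1,2,5,6,7,8,9} → only 3 remains.
E4 = 4: row 4 has {1,2,3,5,6,7,8,9}; col 5 has {1,2,3,5,6,7,8,9}; box has {1,2,3,5,6,7,8,9} → only 4 remains.
A5 = 5: row 5 has {1,2,3,4,7,8,9}; col 1 has {1,2,6,7,8,9}; box has {1,2,3,4,7,8,9} → only 5 remains.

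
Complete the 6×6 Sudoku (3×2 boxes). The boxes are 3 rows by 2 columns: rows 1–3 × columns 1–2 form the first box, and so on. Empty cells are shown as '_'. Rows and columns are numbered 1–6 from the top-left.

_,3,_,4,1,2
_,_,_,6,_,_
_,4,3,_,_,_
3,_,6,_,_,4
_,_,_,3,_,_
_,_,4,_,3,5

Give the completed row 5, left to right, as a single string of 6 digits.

r1c3 = 5: row 1 has {1,2,3,4}; col 3 has {3,4,6}; box has {3,4,6} → only 5 remains.
r2c6 = 3: row 2 has {6}; col 6 has {2,4,5}; box has {1,2} → only 3 remains.
r3c6 = 6: row 3 has {3,4}; col 6 has {2,3,4,5}; box has {1,2,3} → only 6 remains.
r4c5 = 2: row 4 has {3,4,6}; col 5 has {1,3}; box has {3,4,5} → only 2 remains.
r5c5 = 6: row 5 has {3}; col 5 has {1,2,3}; box has {2,3,4,5} → only 6 remains.
r5c6 = 1: row 5 has {3,6}; col 6 has {2,3,4,5,6}; box has {2,3,4,5,6} → only 1 remains.
r1c1 = 6: row 1 has {1,2,3,4,5}; col 1 has {3}; box has {3,4} → only 6 remains.
r3c5 = 5: row 3 has {3,4,6}; col 5 has {1,2,3,6}; box has {1,2,3,6} → only 5 remains.
r5c3 = 2: row 5 has {1,3,6}; col 3 has {3,4,5,6}; box has {3,4,6} → only 2 remains.
r6c4 = 1: row 6 has {3,4,5}; col 4 has {3,4,6}; box has {2,3,4,6} → only 1 remains.
r2c3 = 1: row 2 has {3,6}; col 3 has {2,3,4,5,6}; box has {3,4,5,6} → only 1 remains.
r2c5 = 4: row 2 has {1,3,6}; col 5 has {1,2,3,5,6}; box has {1,2,3,5,6} → only 4 remains.
r3c4 = 2: row 3 has {3,4,5,6}; col 4 has {1,3,4,6}; box has {1,3,4,5,6} → only 2 remains.
r4c4 = 5: row 4 has {2,3,4,6}; col 4 has {1,2,3,4,6}; box has {1,2,3,4,6} → only 5 remains.
r5c2 = 5: row 5 has {1,2,3,6}; col 2 has {3,4}; box has {3} → only 5 remains.
r6c1 = 2: row 6 has {1,3,4,5}; col 1 has {3,6}; box has {3,5} → only 2 remains.
r6c2 = 6: row 6 has {1,2,3,4,5}; col 2 has {3,4,5}; box has {2,3,5} → only 6 remains.
r2c1 = 5: row 2 has {1,3,4,6}; col 1 has {2,3,6}; box has {3,4,6} → only 5 remains.
r2c2 = 2: row 2 has {1,3,4,5,6}; col 2 has {3,4,5,6}; box has {3,4,5,6} → only 2 remains.
r3c1 = 1: row 3 has {2,3,4,5,6}; col 1 has {2,3,5,6}; box has {2,3,4,5,6} → only 1 remains.
r4c2 = 1: row 4 has {2,3,4,5,6}; col 2 has {2,3,4,5,6}; box has {2,3,5,6} → only 1 remains.
r5c1 = 4: row 5 has {1,2,3,5,6}; col 1 has {1,2,3,5,6}; box has {1,2,3,5,6} → only 4 remains.

452361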